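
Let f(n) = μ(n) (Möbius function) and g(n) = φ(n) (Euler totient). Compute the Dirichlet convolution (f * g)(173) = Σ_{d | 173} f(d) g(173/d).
(μ * φ)(173) = 171

Divisors of 173: [1, 173]. For each d | 173:
  d = 1: μ(1) · φ(173/1) = 1 · 172 = 172
  d = 173: μ(173) · φ(173/173) = -1 · 1 = -1
Summing: (μ * φ)(173) = 172 + -1 = 171.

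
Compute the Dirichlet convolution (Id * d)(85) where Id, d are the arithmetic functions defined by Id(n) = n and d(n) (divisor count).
(Id * d)(85) = 133

Divisors of 85: [1, 5, 17, 85]. For each d | 85:
  d = 1: Id(1) · d(85/1) = 1 · 4 = 4
  d = 5: Id(5) · d(85/5) = 5 · 2 = 10
  d = 17: Id(17) · d(85/17) = 17 · 2 = 34
  d = 85: Id(85) · d(85/85) = 85 · 1 = 85
Summing: (Id * d)(85) = 4 + 10 + 34 + 85 = 133.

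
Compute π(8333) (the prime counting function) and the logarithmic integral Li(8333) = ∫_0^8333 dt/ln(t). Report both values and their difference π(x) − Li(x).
π(8333) = 1045;  Li(8333) ≈ 1063.38;  π(x) − Li(x) ≈ -18.38.

Direct count of primes ≤ 8333 gives π(8333) = 1045. Numerical evaluation of the logarithmic integral gives Li(8333) ≈ 1063.38. The difference π(x) − Li(x) ≈ -18.38 is typically negative for small/moderate x (Li(x) overestimates), though Littlewood's theorem shows this sign changes infinitely often.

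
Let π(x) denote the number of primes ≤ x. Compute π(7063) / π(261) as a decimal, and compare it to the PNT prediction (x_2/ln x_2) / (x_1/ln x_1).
π(7063)/π(261) = 907/55 ≈ 16.4909;  PNT prediction ≈ 16.9908.

π(261) = 55 and π(7063) = 907, so π(7063)/π(261) ≈ 16.4909. The PNT-predicted ratio is (7063/ln(7063)) / (261/ln(261)) ≈ 16.9908. The two agree to within a few percent, as expected.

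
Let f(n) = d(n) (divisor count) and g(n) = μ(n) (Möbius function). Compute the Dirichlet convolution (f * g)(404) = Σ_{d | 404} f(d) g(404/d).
(d * μ)(404) = 1

Divisors of 404: [1, 2, 4, 101, 202, 404]. For each d | 404:
  d = 1: d(1) · μ(404/1) = 1 · 0 = 0
  d = 2: d(2) · μ(404/2) = 2 · 1 = 2
  d = 4: d(4) · μ(404/4) = 3 · -1 = -3
  d = 101: d(101) · μ(404/101) = 2 · 0 = 0
  d = 202: d(202) · μ(404/202) = 4 · -1 = -4
  d = 404: d(404) · μ(404/404) = 6 · 1 = 6
Summing: (d * μ)(404) = 0 + 2 + -3 + 0 + -4 + 6 = 1.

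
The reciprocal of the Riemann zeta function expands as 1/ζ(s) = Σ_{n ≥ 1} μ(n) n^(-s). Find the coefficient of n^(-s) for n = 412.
μ(412) = 0

Factor n = 412 = 2^2 · 103. μ(n) = 0 if any exponent ≥ 2 (not squarefree); otherwise μ(n) = (−1)^{ω(n)} where ω(n) is the number of distinct prime factors. Applying: μ(412) = 0.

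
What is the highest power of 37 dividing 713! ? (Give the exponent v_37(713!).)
v_37(713!) = 19

Legendre's formula: v_p(n!) = Σ_{k ≥ 1} ⌊n / p^k⌋. For p = 37, n = 713, the terms are:
  ⌊713/37^1⌋ = ⌊713/37⌋ = 19
(the next term ⌊713/37^2⌋ = 0, terminating the sum). Summing: v_37(713!) = 19 = 19.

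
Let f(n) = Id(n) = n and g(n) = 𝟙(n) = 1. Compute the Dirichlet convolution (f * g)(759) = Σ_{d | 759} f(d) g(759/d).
(Id * 𝟙)(759) = 1152

Divisors of 759: [1, 3, 11, 23, 33, 69, 253, 759]. For each d | 759:
  d = 1: Id(1) · 𝟙(759/1) = 1 · 1 = 1
  d = 3: Id(3) · 𝟙(759/3) = 3 · 1 = 3
  d = 11: Id(11) · 𝟙(759/11) = 11 · 1 = 11
  d = 23: Id(23) · 𝟙(759/23) = 23 · 1 = 23
  d = 33: Id(33) · 𝟙(759/33) = 33 · 1 = 33
  d = 69: Id(69) · 𝟙(759/69) = 69 · 1 = 69
  d = 253: Id(253) · 𝟙(759/253) = 253 · 1 = 253
  d = 759: Id(759) · 𝟙(759/759) = 759 · 1 = 759
Summing: (Id * 𝟙)(759) = 1 + 3 + 11 + 23 + 33 + 69 + 253 + 759 = 1152.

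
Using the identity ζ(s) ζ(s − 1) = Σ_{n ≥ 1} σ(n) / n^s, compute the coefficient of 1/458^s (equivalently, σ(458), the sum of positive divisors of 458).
σ(458) = 690

In the product (Σ m^0/m^s)(Σ k / k^s) = Σ (Σ_{d | n} d) / n^s, the coefficient of 1/n^s is σ(n) = Σ_{d | n} d. For n = 458, divisors are [1, 2, 229, 458]; summing: σ(458) = 690.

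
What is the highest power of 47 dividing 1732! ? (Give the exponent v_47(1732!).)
v_47(1732!) = 36

Legendre's formula: v_p(n!) = Σ_{k ≥ 1} ⌊n / p^k⌋. For p = 47, n = 1732, the terms are:
  ⌊1732/47^1⌋ = ⌊1732/47⌋ = 36
(the next term ⌊1732/47^2⌋ = 0, terminating the sum). Summing: v_47(1732!) = 36 = 36.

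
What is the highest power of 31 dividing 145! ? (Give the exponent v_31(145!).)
v_31(145!) = 4

Legendre's formula: v_p(n!) = Σ_{k ≥ 1} ⌊n / p^k⌋. For p = 31, n = 145, the terms are:
  ⌊145/31^1⌋ = ⌊145/31⌋ = 4
(the next term ⌊145/31^2⌋ = 0, terminating the sum). Summing: v_31(145!) = 4 = 4.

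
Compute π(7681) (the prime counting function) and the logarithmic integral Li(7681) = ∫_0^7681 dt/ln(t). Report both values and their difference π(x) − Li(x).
π(7681) = 974;  Li(7681) ≈ 990.84;  π(x) − Li(x) ≈ -16.84.

Direct count of primes ≤ 7681 gives π(7681) = 974. Numerical evaluation of the logarithmic integral gives Li(7681) ≈ 990.84. The difference π(x) − Li(x) ≈ -16.84 is typically negative for small/moderate x (Li(x) overestimates), though Littlewood's theorem shows this sign changes infinitely often.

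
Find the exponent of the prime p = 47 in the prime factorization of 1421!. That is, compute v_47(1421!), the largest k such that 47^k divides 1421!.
v_47(1421!) = 30

Legendre's formula: v_p(n!) = Σ_{k ≥ 1} ⌊n / p^k⌋. For p = 47, n = 1421, the terms are:
  ⌊1421/47^1⌋ = ⌊1421/47⌋ = 30
(the next term ⌊1421/47^2⌋ = 0, terminating the sum). Summing: v_47(1421!) = 30 = 30.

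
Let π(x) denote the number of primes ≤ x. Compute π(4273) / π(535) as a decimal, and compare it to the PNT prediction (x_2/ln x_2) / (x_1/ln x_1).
π(4273)/π(535) = 587/99 ≈ 5.9293;  PNT prediction ≈ 6.0019.

π(535) = 99 and π(4273) = 587, so π(4273)/π(535) ≈ 5.9293. The PNT-predicted ratio is (4273/ln(4273)) / (535/ln(535)) ≈ 6.0019. The two agree to within a few percent, as expected.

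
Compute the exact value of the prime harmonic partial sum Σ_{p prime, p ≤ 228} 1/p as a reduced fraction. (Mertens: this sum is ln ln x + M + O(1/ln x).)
Σ 1/p = 163511827859273678384959815113729742050404828958383078813204061634794561817548326350576887/83311209124804345037562846379881038241134671040860314654617977748077292641632790457335110

π(228) = 49, so the primes ≤ 228 are [2, 3, 5, 7, 11, 13, 17, 19, 23, 29, 31, 37, 41, 43, 47, 53, 59, 61, 67, 71, 73, 79, 83, 89, 97, 101, 103, 107, 109, 113, 127, 131, 137, 139, 149, 151, 157, 163, 167, 173, 179, 181, 191, 193, 197, 199, 211, 223, 227]. Summing 1/p over these primes: 163511827859273678384959815113729742050404828958383078813204061634794561817548326350576887/83311209124804345037562846379881038241134671040860314654617977748077292641632790457335110 ≈ 1.9627. Mertens estimate ln ln(228) + 0.2615 ≈ 1.9533.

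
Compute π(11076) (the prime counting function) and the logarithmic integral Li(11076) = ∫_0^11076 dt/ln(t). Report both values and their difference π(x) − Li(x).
π(11076) = 1342;  Li(11076) ≈ 1362.31;  π(x) − Li(x) ≈ -20.31.

Direct count of primes ≤ 11076 gives π(11076) = 1342. Numerical evaluation of the logarithmic integral gives Li(11076) ≈ 1362.31. The difference π(x) − Li(x) ≈ -20.31 is typically negative for small/moderate x (Li(x) overestimates), though Littlewood's theorem shows this sign changes infinitely often.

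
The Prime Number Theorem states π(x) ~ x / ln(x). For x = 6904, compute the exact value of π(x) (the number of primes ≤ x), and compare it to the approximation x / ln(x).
π(6904) = 887;  x/ln(x) ≈ 781.01;  relative error ≈ 11.95%.

Directly count primes up to 6904: π(6904) = 887. The PNT approximation gives 6904/ln(6904) ≈ 6904/8.83986 ≈ 781.01. Relative error (π(x) − x/ln(x)) / π(x) ≈ 11.95%; the approximation is known to undercount slightly (Li(x) is a better estimate).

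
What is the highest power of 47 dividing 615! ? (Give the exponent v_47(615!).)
v_47(615!) = 13

Legendre's formula: v_p(n!) = Σ_{k ≥ 1} ⌊n / p^k⌋. For p = 47, n = 615, the terms are:
  ⌊615/47^1⌋ = ⌊615/47⌋ = 13
(the next term ⌊615/47^2⌋ = 0, terminating the sum). Summing: v_47(615!) = 13 = 13.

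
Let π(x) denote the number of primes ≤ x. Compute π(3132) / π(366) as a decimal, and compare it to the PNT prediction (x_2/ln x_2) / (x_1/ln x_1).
π(3132)/π(366) = 445/72 ≈ 6.1806;  PNT prediction ≈ 6.2751.

π(366) = 72 and π(3132) = 445, so π(3132)/π(366) ≈ 6.1806. The PNT-predicted ratio is (3132/ln(3132)) / (366/ln(366)) ≈ 6.2751. The two agree to within a few percent, as expected.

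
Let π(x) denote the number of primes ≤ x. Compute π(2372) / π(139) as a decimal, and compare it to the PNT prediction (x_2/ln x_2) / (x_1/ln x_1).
π(2372)/π(139) = 351/34 ≈ 10.3235;  PNT prediction ≈ 10.8352.

π(139) = 34 and π(2372) = 351, so π(2372)/π(139) ≈ 10.3235. The PNT-predicted ratio is (2372/ln(2372)) / (139/ln(139)) ≈ 10.8352. The two agree to within a few percent, as expected.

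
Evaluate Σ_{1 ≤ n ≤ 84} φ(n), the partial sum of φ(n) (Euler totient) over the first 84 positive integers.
Σ_{n ≤ 84} φ(n) = 2166

Compute φ(n) for each 1 ≤ n ≤ 84: φ(1) = 1, φ(2) = 1, φ(3) = 2, φ(4) = 2, φ(5) = 4, φ(6) = 2, φ(7) = 6, φ(8) = 4, φ(9) = 6, φ(10) = 4, φ(11) = 10, φ(12) = 4, φ(13) = 12, φ(14) = 6, φ(15) = 8, φ(16) = 8, φ(17) = 16, φ(18) = 6, φ(19) = 18, φ(20) = 8, φ(21) = 12, φ(22) = 10, φ(23) = 22, φ(24) = 8, φ(25) = 20, φ(26) = 12, φ(27) = 18, φ(28) = 12, φ(29) = 28, φ(30) = 8, φ(31) = 30, φ(32) = 16, φ(33) = 20, φ(34) = 16, φ(35) = 24, φ(36) = 12, φ(37) = 36, φ(38) = 18, φ(39) = 24, φ(40) = 16, φ(41) = 40, φ(42) = 12, φ(43) = 42, φ(44) = 20, φ(45) = 24, φ(46) = 22, φ(47) = 46, φ(48) = 16, φ(49) = 42, φ(50) = 20, φ(51) = 32, φ(52) = 24, φ(53) = 52, φ(54) = 18, φ(55) = 40, φ(56) = 24, φ(57) = 36, φ(58) = 28, φ(59) = 58, φ(60) = 16, φ(61) = 60, φ(62) = 30, φ(63) = 36, φ(64) = 32, φ(65) = 48, φ(66) = 20, φ(67) = 66, φ(68) = 32, φ(69) = 44, φ(70) = 24, φ(71) = 70, φ(72) = 24, φ(73) = 72, φ(74) = 36, φ(75) = 40, φ(76) = 36, φ(77) = 60, φ(78) = 24, φ(79) = 78, φ(80) = 32, φ(81) = 54, φ(82) = 40, φ(83) = 82, φ(84) = 24. Summing all 84 values: 2166. (Average order: Σ_{n ≤ x} φ(n) ~ (3/π²) x². For x = 84, (3/π²)·84² ≈ 2144.77.)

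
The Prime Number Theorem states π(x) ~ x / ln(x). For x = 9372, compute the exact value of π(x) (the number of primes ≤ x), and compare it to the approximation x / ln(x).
π(9372) = 1159;  x/ln(x) ≈ 1024.77;  relative error ≈ 11.58%.

Directly count primes up to 9372: π(9372) = 1159. The PNT approximation gives 9372/ln(9372) ≈ 9372/9.14548 ≈ 1024.77. Relative error (π(x) − x/ln(x)) / π(x) ≈ 11.58%; the approximation is known to undercount slightly (Li(x) is a better estimate).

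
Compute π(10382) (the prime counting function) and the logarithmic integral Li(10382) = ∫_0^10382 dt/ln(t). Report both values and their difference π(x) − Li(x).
π(10382) = 1272;  Li(10382) ≈ 1287.53;  π(x) − Li(x) ≈ -15.53.

Direct count of primes ≤ 10382 gives π(10382) = 1272. Numerical evaluation of the logarithmic integral gives Li(10382) ≈ 1287.53. The difference π(x) − Li(x) ≈ -15.53 is typically negative for small/moderate x (Li(x) overestimates), though Littlewood's theorem shows this sign changes infinitely often.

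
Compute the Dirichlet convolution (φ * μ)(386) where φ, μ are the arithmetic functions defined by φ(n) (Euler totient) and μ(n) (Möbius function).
(φ * μ)(386) = 0

Divisors of 386: [1, 2, 193, 386]. For each d | 386:
  d = 1: φ(1) · μ(386/1) = 1 · 1 = 1
  d = 2: φ(2) · μ(386/2) = 1 · -1 = -1
  d = 193: φ(193) · μ(386/193) = 192 · -1 = -192
  d = 386: φ(386) · μ(386/386) = 192 · 1 = 192
Summing: (φ * μ)(386) = 1 + -1 + -192 + 192 = 0.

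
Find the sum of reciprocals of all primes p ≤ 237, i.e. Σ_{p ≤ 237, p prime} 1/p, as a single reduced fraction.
Σ 1/p = 8762990377702925264993654890050782886250854676753323401606562622367345144099360398279019780479/4445236185272185438169240794291312557432222642727183809026451438704160103479600800432029464270

π(237) = 51, so the primes ≤ 237 are [2, 3, 5, 7, 11, 13, 17, 19, 23, 29, 31, 37, 41, 43, 47, 53, 59, 61, 67, 71, 73, 79, 83, 89, 97, 101, 103, 107, 109, 113, 127, 131, 137, 139, 149, 151, 157, 163, 167, 173, 179, 181, 191, 193, 197, 199, 211, 223, 227, 229, 233]. Summing 1/p over these primes: 8762990377702925264993654890050782886250854676753323401606562622367345144099360398279019780479/4445236185272185438169240794291312557432222642727183809026451438704160103479600800432029464270 ≈ 1.9713. Mertens estimate ln ln(237) + 0.2615 ≈ 1.9604.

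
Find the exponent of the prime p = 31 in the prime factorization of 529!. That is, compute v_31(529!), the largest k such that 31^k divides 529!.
v_31(529!) = 17

Legendre's formula: v_p(n!) = Σ_{k ≥ 1} ⌊n / p^k⌋. For p = 31, n = 529, the terms are:
  ⌊529/31^1⌋ = ⌊529/31⌋ = 17
(the next term ⌊529/31^2⌋ = 0, terminating the sum). Summing: v_31(529!) = 17 = 17.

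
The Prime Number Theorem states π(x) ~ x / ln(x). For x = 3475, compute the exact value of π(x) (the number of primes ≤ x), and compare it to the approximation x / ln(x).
π(3475) = 487;  x/ln(x) ≈ 426.21;  relative error ≈ 12.48%.

Directly count primes up to 3475: π(3475) = 487. The PNT approximation gives 3475/ln(3475) ≈ 3475/8.15335 ≈ 426.21. Relative error (π(x) − x/ln(x)) / π(x) ≈ 12.48%; the approximation is known to undercount slightly (Li(x) is a better estimate).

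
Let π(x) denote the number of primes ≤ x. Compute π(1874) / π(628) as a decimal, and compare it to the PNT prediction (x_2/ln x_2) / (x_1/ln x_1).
π(1874)/π(628) = 287/114 ≈ 2.5175;  PNT prediction ≈ 2.5511.

π(628) = 114 and π(1874) = 287, so π(1874)/π(628) ≈ 2.5175. The PNT-predicted ratio is (1874/ln(1874)) / (628/ln(628)) ≈ 2.5511. The two agree to within a few percent, as expected.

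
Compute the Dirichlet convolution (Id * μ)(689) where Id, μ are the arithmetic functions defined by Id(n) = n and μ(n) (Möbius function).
(Id * μ)(689) = 624

Divisors of 689: [1, 13, 53, 689]. For each d | 689:
  d = 1: Id(1) · μ(689/1) = 1 · 1 = 1
  d = 13: Id(13) · μ(689/13) = 13 · -1 = -13
  d = 53: Id(53) · μ(689/53) = 53 · -1 = -53
  d = 689: Id(689) · μ(689/689) = 689 · 1 = 689
Summing: (Id * μ)(689) = 1 + -13 + -53 + 689 = 624.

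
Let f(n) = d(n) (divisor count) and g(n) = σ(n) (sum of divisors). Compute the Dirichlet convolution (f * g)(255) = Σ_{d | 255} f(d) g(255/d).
(d * σ)(255) = 960

Divisors of 255: [1, 3, 5, 15, 17, 51, 85, 255]. For each d | 255:
  d = 1: d(1) · σ(255/1) = 1 · 432 = 432
  d = 3: d(3) · σ(255/3) = 2 · 108 = 216
  d = 5: d(5) · σ(255/5) = 2 · 72 = 144
  d = 15: d(15) · σ(255/15) = 4 · 18 = 72
  d = 17: d(17) · σ(255/17) = 2 · 24 = 48
  d = 51: d(51) · σ(255/51) = 4 · 6 = 24
  d = 85: d(85) · σ(255/85) = 4 · 4 = 16
  d = 255: d(255) · σ(255/255) = 8 · 1 = 8
Summing: (d * σ)(255) = 432 + 216 + 144 + 72 + 48 + 24 + 16 + 8 = 960.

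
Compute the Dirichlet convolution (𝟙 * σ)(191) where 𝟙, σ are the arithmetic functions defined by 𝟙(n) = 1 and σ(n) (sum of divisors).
(𝟙 * σ)(191) = 193

Divisors of 191: [1, 191]. For each d | 191:
  d = 1: 𝟙(1) · σ(191/1) = 1 · 192 = 192
  d = 191: 𝟙(191) · σ(191/191) = 1 · 1 = 1
Summing: (𝟙 * σ)(191) = 192 + 1 = 193.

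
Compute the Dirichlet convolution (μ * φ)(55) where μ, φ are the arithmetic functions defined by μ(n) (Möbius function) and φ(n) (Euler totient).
(μ * φ)(55) = 27

Divisors of 55: [1, 5, 11, 55]. For each d | 55:
  d = 1: μ(1) · φ(55/1) = 1 · 40 = 40
  d = 5: μ(5) · φ(55/5) = -1 · 10 = -10
  d = 11: μ(11) · φ(55/11) = -1 · 4 = -4
  d = 55: μ(55) · φ(55/55) = 1 · 1 = 1
Summing: (μ * φ)(55) = 40 + -10 + -4 + 1 = 27.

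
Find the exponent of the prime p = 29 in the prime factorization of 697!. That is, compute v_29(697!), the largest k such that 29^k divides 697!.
v_29(697!) = 24

Legendre's formula: v_p(n!) = Σ_{k ≥ 1} ⌊n / p^k⌋. For p = 29, n = 697, the terms are:
  ⌊697/29^1⌋ = ⌊697/29⌋ = 24
(the next term ⌊697/29^2⌋ = 0, terminating the sum). Summing: v_29(697!) = 24 = 24.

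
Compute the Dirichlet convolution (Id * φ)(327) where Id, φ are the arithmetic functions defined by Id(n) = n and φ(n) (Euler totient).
(Id * φ)(327) = 1085

Divisors of 327: [1, 3, 109, 327]. For each d | 327:
  d = 1: Id(1) · φ(327/1) = 1 · 216 = 216
  d = 3: Id(3) · φ(327/3) = 3 · 108 = 324
  d = 109: Id(109) · φ(327/109) = 109 · 2 = 218
  d = 327: Id(327) · φ(327/327) = 327 · 1 = 327
Summing: (Id * φ)(327) = 216 + 324 + 218 + 327 = 1085.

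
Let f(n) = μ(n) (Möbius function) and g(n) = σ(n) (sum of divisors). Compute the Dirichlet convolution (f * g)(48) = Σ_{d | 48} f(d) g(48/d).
(μ * σ)(48) = 48

Divisors of 48: [1, 2, 3, 4, 6, 8, 12, 16, 24, 48]. For each d | 48:
  d = 1: μ(1) · σ(48/1) = 1 · 124 = 124
  d = 2: μ(2) · σ(48/2) = -1 · 60 = -60
  d = 3: μ(3) · σ(48/3) = -1 · 31 = -31
  d = 4: μ(4) · σ(48/4) = 0 · 28 = 0
  d = 6: μ(6) · σ(48/6) = 1 · 15 = 15
  d = 8: μ(8) · σ(48/8) = 0 · 12 = 0
  d = 12: μ(12) · σ(48/12) = 0 · 7 = 0
  d = 16: μ(16) · σ(48/16) = 0 · 4 = 0
  d = 24: μ(24) · σ(48/24) = 0 · 3 = 0
  d = 48: μ(48) · σ(48/48) = 0 · 1 = 0
Summing: (μ * σ)(48) = 124 + -60 + -31 + 0 + 15 + 0 + 0 + 0 + 0 + 0 = 48.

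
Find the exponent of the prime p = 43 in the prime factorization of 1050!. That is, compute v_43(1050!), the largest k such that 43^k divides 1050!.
v_43(1050!) = 24

Legendre's formula: v_p(n!) = Σ_{k ≥ 1} ⌊n / p^k⌋. For p = 43, n = 1050, the terms are:
  ⌊1050/43^1⌋ = ⌊1050/43⌋ = 24
(the next term ⌊1050/43^2⌋ = 0, terminating the sum). Summing: v_43(1050!) = 24 = 24.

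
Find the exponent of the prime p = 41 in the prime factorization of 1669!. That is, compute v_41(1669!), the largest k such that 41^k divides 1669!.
v_41(1669!) = 40

Legendre's formula: v_p(n!) = Σ_{k ≥ 1} ⌊n / p^k⌋. For p = 41, n = 1669, the terms are:
  ⌊1669/41^1⌋ = ⌊1669/41⌋ = 40
(the next term ⌊1669/41^2⌋ = 0, terminating the sum). Summing: v_41(1669!) = 40 = 40.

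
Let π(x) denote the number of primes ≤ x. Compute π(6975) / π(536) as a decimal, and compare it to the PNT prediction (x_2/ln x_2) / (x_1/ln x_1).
π(6975)/π(536) = 896/99 ≈ 9.0505;  PNT prediction ≈ 9.2401.

π(536) = 99 and π(6975) = 896, so π(6975)/π(536) ≈ 9.0505. The PNT-predicted ratio is (6975/ln(6975)) / (536/ln(536)) ≈ 9.2401. The two agree to within a few percent, as expected.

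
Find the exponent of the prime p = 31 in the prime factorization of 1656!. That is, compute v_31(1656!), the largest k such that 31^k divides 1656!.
v_31(1656!) = 54

Legendre's formula: v_p(n!) = Σ_{k ≥ 1} ⌊n / p^k⌋. For p = 31, n = 1656, the terms are:
  ⌊1656/31^1⌋ = ⌊1656/31⌋ = 53
  ⌊1656/31^2⌋ = ⌊1656/961⌋ = 1
(the next term ⌊1656/31^3⌋ = 0, terminating the sum). Summing: v_31(1656!) = 53 + 1 = 54.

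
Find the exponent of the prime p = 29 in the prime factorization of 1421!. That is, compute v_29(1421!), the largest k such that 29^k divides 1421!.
v_29(1421!) = 50

Legendre's formula: v_p(n!) = Σ_{k ≥ 1} ⌊n / p^k⌋. For p = 29, n = 1421, the terms are:
  ⌊1421/29^1⌋ = ⌊1421/29⌋ = 49
  ⌊1421/29^2⌋ = ⌊1421/841⌋ = 1
(the next term ⌊1421/29^3⌋ = 0, terminating the sum). Summing: v_29(1421!) = 49 + 1 = 50.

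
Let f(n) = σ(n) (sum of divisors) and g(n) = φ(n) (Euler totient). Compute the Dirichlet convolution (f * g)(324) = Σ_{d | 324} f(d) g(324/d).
(σ * φ)(324) = 4860

Divisors of 324: [1, 2, 3, 4, 6, 9, 12, 18, 27, 36, 54, 81, 108, 162, 324]. For each d | 324:
  d = 1: σ(1) · φ(324/1) = 1 · 108 = 108
  d = 2: σ(2) · φ(324/2) = 3 · 54 = 162
  d = 3: σ(3) · φ(324/3) = 4 · 36 = 144
  d = 4: σ(4) · φ(324/4) = 7 · 54 = 378
  d = 6: σ(6) · φ(324/6) = 12 · 18 = 216
  d = 9: σ(9) · φ(324/9) = 13 · 12 = 156
  d = 12: σ(12) · φ(324/12) = 28 · 18 = 504
  d = 18: σ(18) · φ(324/18) = 39 · 6 = 234
  d = 27: σ(27) · φ(324/27) = 40 · 4 = 160
  d = 36: σ(36) · φ(324/36) = 91 · 6 = 546
  d = 54: σ(54) · φ(324/54) = 120 · 2 = 240
  d = 81: σ(81) · φ(324/81) = 121 · 2 = 242
  d = 108: σ(108) · φ(324/108) = 280 · 2 = 560
  d = 162: σ(162) · φ(324/162) = 363 · 1 = 363
  d = 324: σ(324) · φ(324/324) = 847 · 1 = 847
Summing: (σ * φ)(324) = 108 + 162 + 144 + 378 + 216 + 156 + 504 + 234 + 160 + 546 + 240 + 242 + 560 + 363 + 847 = 4860.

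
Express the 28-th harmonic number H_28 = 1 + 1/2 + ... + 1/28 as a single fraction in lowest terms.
H_28 = 315404588903/80313433200

Direct summation: H_28 = 1 + 1/2 + ... + 1/28. The least common denominator is lcm(1, ..., 28) = 80313433200; over this denominator the numerator is 80313433200 + 40156716600 + 26771144400 + 20078358300 + 16062686640 + 13385572200 + 11473347600 + 10039179150 + 8923714800 + 8031343320 + 7301221200 + 6692786100 + 6177956400 + 5736673800 + 5354228880 + 5019589575 + 4724319600 + 4461857400 + 4227022800 + 4015671660 + 3824449200 + 3650610600 + 3491888400 + 3346393050 + 3212537328 + 3088978200 + 2974571600 + 2868336900 = 315404588903, so H_28 = 315404588903/80313433200 (already in lowest terms) ≈ 3.92717. (The PNT-adjacent estimate ln(28) + γ ≈ 3.90942 matches within O(1/n).)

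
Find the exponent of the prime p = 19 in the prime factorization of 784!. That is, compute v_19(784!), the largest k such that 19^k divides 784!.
v_19(784!) = 43

Legendre's formula: v_p(n!) = Σ_{k ≥ 1} ⌊n / p^k⌋. For p = 19, n = 784, the terms are:
  ⌊784/19^1⌋ = ⌊784/19⌋ = 41
  ⌊784/19^2⌋ = ⌊784/361⌋ = 2
(the next term ⌊784/19^3⌋ = 0, terminating the sum). Summing: v_19(784!) = 41 + 2 = 43.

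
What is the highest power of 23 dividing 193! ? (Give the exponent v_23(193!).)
v_23(193!) = 8

Legendre's formula: v_p(n!) = Σ_{k ≥ 1} ⌊n / p^k⌋. For p = 23, n = 193, the terms are:
  ⌊193/23^1⌋ = ⌊193/23⌋ = 8
(the next term ⌊193/23^2⌋ = 0, terminating the sum). Summing: v_23(193!) = 8 = 8.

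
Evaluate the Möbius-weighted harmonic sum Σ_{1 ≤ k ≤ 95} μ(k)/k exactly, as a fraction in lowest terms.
Σ μ(k)/k = 164165993590198279544427554326659/3961456982724258461775089600226385

Values of μ(k) for 1 ≤ k ≤ 95: μ(1) = 1, μ(2) = -1, μ(3) = -1, μ(5) = -1, μ(6) = 1, μ(7) = -1, μ(10) = 1, μ(11) = -1, μ(13) = -1, μ(14) = 1, μ(15) = 1, μ(17) = -1, μ(19) = -1, μ(21) = 1, μ(22) = 1, μ(23) = -1, μ(26) = 1, μ(29) = -1, μ(30) = -1, μ(31) = -1, μ(33) = 1, μ(34) = 1, μ(35) = 1, μ(37) = -1, μ(38) = 1, μ(39) = 1, μ(41) = -1, μ(42) = -1, μ(43) = -1, μ(46) = 1, μ(47) = -1, μ(51) = 1, μ(53) = -1, μ(55) = 1, μ(57) = 1, μ(58) = 1, μ(59) = -1, μ(61) = -1, μ(62) = 1, μ(65) = 1, μ(66) = -1, μ(67) = -1, μ(69) = 1, μ(70) = -1, μ(71) = -1, μ(73) = -1, μ(74) = 1, μ(77) = 1, μ(78) = -1, μ(79) = -1, μ(82) = 1, μ(83) = -1, μ(85) = 1, μ(86) = 1, μ(87) = 1, μ(89) = -1, μ(91) = 1, μ(93) = 1, μ(94) = 1, μ(95) = 1, with μ = 0 on non-squarefree integers. Summing μ(k)/k for k where μ(k) ≠ 0 gives 164165993590198279544427554326659/3961456982724258461775089600226385 ≈ 0.0414. (PNT ⟺ this sum → 0 as n → ∞.)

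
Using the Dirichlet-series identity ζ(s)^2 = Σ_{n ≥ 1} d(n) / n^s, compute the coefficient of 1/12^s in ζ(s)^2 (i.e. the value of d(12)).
d(12) = 6

ζ(s)^2 = (Σ 1/m^s)(Σ 1/k^s). The coefficient of 1/n^s in the product is the number of ordered pairs (m, k) with mk = n, which equals d(n). For n = 12, divisors are [1, 2, 3, 4, 6, 12], so d(12) = 6.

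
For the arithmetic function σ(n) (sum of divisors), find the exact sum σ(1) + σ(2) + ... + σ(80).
Σ_{n ≤ 80} σ(n) = 5314

Compute σ(n) for each 1 ≤ n ≤ 80: σ(1) = 1, σ(2) = 3, σ(3) = 4, σ(4) = 7, σ(5) = 6, σ(6) = 12, σ(7) = 8, σ(8) = 15, σ(9) = 13, σ(10) = 18, σ(11) = 12, σ(12) = 28, σ(13) = 14, σ(14) = 24, σ(15) = 24, σ(16) = 31, σ(17) = 18, σ(18) = 39, σ(19) = 20, σ(20) = 42, σ(21) = 32, σ(22) = 36, σ(23) = 24, σ(24) = 60, σ(25) = 31, σ(26) = 42, σ(27) = 40, σ(28) = 56, σ(29) = 30, σ(30) = 72, σ(31) = 32, σ(32) = 63, σ(33) = 48, σ(34) = 54, σ(35) = 48, σ(36) = 91, σ(37) = 38, σ(38) = 60, σ(39) = 56, σ(40) = 90, σ(41) = 42, σ(42) = 96, σ(43) = 44, σ(44) = 84, σ(45) = 78, σ(46) = 72, σ(47) = 48, σ(48) = 124, σ(49) = 57, σ(50) = 93, σ(51) = 72, σ(52) = 98, σ(53) = 54, σ(54) = 120, σ(55) = 72, σ(56) = 120, σ(57) = 80, σ(58) = 90, σ(59) = 60, σ(60) = 168, σ(61) = 62, σ(62) = 96, σ(63) = 104, σ(64) = 127, σ(65) = 84, σ(66) = 144, σ(67) = 68, σ(68) = 126, σ(69) = 96, σ(70) = 144, σ(71) = 72, σ(72) = 195, σ(73) = 74, σ(74) = 114, σ(75) = 124, σ(76) = 140, σ(77) = 96, σ(78) = 168, σ(79) = 80, σ(80) = 186. Summing all 80 values: 5314. (Average order: Σ_{n ≤ x} σ(n) ~ (π²/12) x². For x = 80, (π²/12)·80² ≈ 5263.79.)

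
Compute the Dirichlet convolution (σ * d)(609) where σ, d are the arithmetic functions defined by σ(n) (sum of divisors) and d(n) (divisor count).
(σ * d)(609) = 1920

Divisors of 609: [1, 3, 7, 21, 29, 87, 203, 609]. For each d | 609:
  d = 1: σ(1) · d(609/1) = 1 · 8 = 8
  d = 3: σ(3) · d(609/3) = 4 · 4 = 16
  d = 7: σ(7) · d(609/7) = 8 · 4 = 32
  d = 21: σ(21) · d(609/21) = 32 · 2 = 64
  d = 29: σ(29) · d(609/29) = 30 · 4 = 120
  d = 87: σ(87) · d(609/87) = 120 · 2 = 240
  d = 203: σ(203) · d(609/203) = 240 · 2 = 480
  d = 609: σ(609) · d(609/609) = 960 · 1 = 960
Summing: (σ * d)(609) = 8 + 16 + 32 + 64 + 120 + 240 + 480 + 960 = 1920.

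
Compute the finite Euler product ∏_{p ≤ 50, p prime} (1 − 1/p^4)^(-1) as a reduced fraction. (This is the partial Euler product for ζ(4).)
∏ = 65572203587643632473857746546522240898588901/60584710506150227098341885345792000000000000

The primes p ≤ 50 are [2, 3, 5, 7, 11, 13, 17, 19, 23, 29, 31, 37, 41, 43, 47]. For each prime, (1 − 1/p^4)^(-1) = p^4 / (p^4 − 1). The product is (1 − 1/2^4)^(-1), (1 − 1/3^4)^(-1), (1 − 1/5^4)^(-1), (1 − 1/7^4)^(-1), (1 − 1/11^4)^(-1), (1 − 1/13^4)^(-1), (1 − 1/17^4)^(-1), (1 − 1/19^4)^(-1), (1 − 1/23^4)^(-1), (1 − 1/29^4)^(-1), (1 − 1/31^4)^(-1), (1 − 1/37^4)^(-1), (1 − 1/41^4)^(-1), (1 − 1/43^4)^(-1), (1 − 1/47^4)^(-1) = ∏ p^4 / (p^4 − 1) = 65572203587643632473857746546522240898588901/60584710506150227098341885345792000000000000.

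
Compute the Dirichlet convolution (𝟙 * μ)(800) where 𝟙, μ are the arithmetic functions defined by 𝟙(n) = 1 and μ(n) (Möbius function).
(𝟙 * μ)(800) = 0

Divisors of 800: [1, 2, 4, 5, 8, 10, 16, 20, 25, 32, 40, 50, 80, 100, 160, 200, 400, 800]. For each d | 800:
  d = 1: 𝟙(1) · μ(800/1) = 1 · 0 = 0
  d = 2: 𝟙(2) · μ(800/2) = 1 · 0 = 0
  d = 4: 𝟙(4) · μ(800/4) = 1 · 0 = 0
  d = 5: 𝟙(5) · μ(800/5) = 1 · 0 = 0
  d = 8: 𝟙(8) · μ(800/8) = 1 · 0 = 0
  d = 10: 𝟙(10) · μ(800/10) = 1 · 0 = 0
  d = 16: 𝟙(16) · μ(800/16) = 1 · 0 = 0
  d = 20: 𝟙(20) · μ(800/20) = 1 · 0 = 0
  d = 25: 𝟙(25) · μ(800/25) = 1 · 0 = 0
  d = 32: 𝟙(32) · μ(800/32) = 1 · 0 = 0
  d = 40: 𝟙(40) · μ(800/40) = 1 · 0 = 0
  d = 50: 𝟙(50) · μ(800/50) = 1 · 0 = 0
  d = 80: 𝟙(80) · μ(800/80) = 1 · 1 = 1
  d = 100: 𝟙(100) · μ(800/100) = 1 · 0 = 0
  d = 160: 𝟙(160) · μ(800/160) = 1 · -1 = -1
  d = 200: 𝟙(200) · μ(800/200) = 1 · 0 = 0
  d = 400: 𝟙(400) · μ(800/400) = 1 · -1 = -1
  d = 800: 𝟙(800) · μ(800/800) = 1 · 1 = 1
Summing: (𝟙 * μ)(800) = 0 + 0 + 0 + 0 + 0 + 0 + 0 + 0 + 0 + 0 + 0 + 0 + 1 + 0 + -1 + 0 + -1 + 1 = 0.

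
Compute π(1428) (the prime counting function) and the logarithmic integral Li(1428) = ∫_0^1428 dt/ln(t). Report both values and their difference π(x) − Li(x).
π(1428) = 225;  Li(1428) ≈ 237.93;  π(x) − Li(x) ≈ -12.93.

Direct count of primes ≤ 1428 gives π(1428) = 225. Numerical evaluation of the logarithmic integral gives Li(1428) ≈ 237.93. The difference π(x) − Li(x) ≈ -12.93 is typically negative for small/moderate x (Li(x) overestimates), though Littlewood's theorem shows this sign changes infinitely often.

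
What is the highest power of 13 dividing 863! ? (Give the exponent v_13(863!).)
v_13(863!) = 71

Legendre's formula: v_p(n!) = Σ_{k ≥ 1} ⌊n / p^k⌋. For p = 13, n = 863, the terms are:
  ⌊863/13^1⌋ = ⌊863/13⌋ = 66
  ⌊863/13^2⌋ = ⌊863/169⌋ = 5
(the next term ⌊863/13^3⌋ = 0, terminating the sum). Summing: v_13(863!) = 66 + 5 = 71.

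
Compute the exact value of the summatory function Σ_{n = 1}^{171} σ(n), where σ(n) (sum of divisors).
Σ_{n ≤ 171} σ(n) = 24122

Compute σ(n) for each 1 ≤ n ≤ 171: σ(1) = 1, σ(2) = 3, σ(3) = 4, σ(4) = 7, σ(5) = 6, σ(6) = 12, σ(7) = 8, σ(8) = 15, σ(9) = 13, σ(10) = 18, σ(11) = 12, σ(12) = 28, σ(13) = 14, σ(14) = 24, σ(15) = 24, σ(16) = 31, σ(17) = 18, σ(18) = 39, σ(19) = 20, σ(20) = 42, σ(21) = 32, σ(22) = 36, σ(23) = 24, σ(24) = 60, σ(25) = 31, σ(26) = 42, σ(27) = 40, σ(28) = 56, σ(29) = 30, σ(30) = 72, σ(31) = 32, σ(32) = 63, σ(33) = 48, σ(34) = 54, σ(35) = 48, σ(36) = 91, σ(37) = 38, σ(38) = 60, σ(39) = 56, σ(40) = 90, σ(41) = 42, σ(42) = 96, σ(43) = 44, σ(44) = 84, σ(45) = 78, σ(46) = 72, σ(47) = 48, σ(48) = 124, σ(49) = 57, σ(50) = 93, σ(51) = 72, σ(52) = 98, σ(53) = 54, σ(54) = 120, σ(55) = 72, σ(56) = 120, σ(57) = 80, σ(58) = 90, σ(59) = 60, σ(60) = 168, σ(61) = 62, σ(62) = 96, σ(63) = 104, σ(64) = 127, σ(65) = 84, σ(66) = 144, σ(67) = 68, σ(68) = 126, σ(69) = 96, σ(70) = 144, σ(71) = 72, σ(72) = 195, σ(73) = 74, σ(74) = 114, σ(75) = 124, σ(76) = 140, σ(77) = 96, σ(78) = 168, σ(79) = 80, σ(80) = 186, σ(81) = 121, σ(82) = 126, σ(83) = 84, σ(84) = 224, σ(85) = 108, σ(86) = 132, σ(87) = 120, σ(88) = 180, σ(89) = 90, σ(90) = 234, σ(91) = 112, σ(92) = 168, σ(93) = 128, σ(94) = 144, σ(95) = 120, σ(96) = 252, σ(97) = 98, σ(98) = 171, σ(99) = 156, σ(100) = 217, σ(101) = 102, σ(102) = 216, σ(103) = 104, σ(104) = 210, σ(105) = 192, σ(106) = 162, σ(107) = 108, σ(108) = 280, σ(109) = 110, σ(110) = 216, σ(111) = 152, σ(112) = 248, σ(113) = 114, σ(114) = 240, σ(115) = 144, σ(116) = 210, σ(117) = 182, σ(118) = 180, σ(119) = 144, σ(120) = 360, σ(121) = 133, σ(122) = 186, σ(123) = 168, σ(124) = 224, σ(125) = 156, σ(126) = 312, σ(127) = 128, σ(128) = 255, σ(129) = 176, σ(130) = 252, σ(131) = 132, σ(132) = 336, σ(133) = 160, σ(134) = 204, σ(135) = 240, σ(136) = 270, σ(137) = 138, σ(138) = 288, σ(139) = 140, σ(140) = 336, σ(141) = 192, σ(142) = 216, σ(143) = 168, σ(144) = 403, σ(145) = 180, σ(146) = 222, σ(147) = 228, σ(148) = 266, σ(149) = 150, σ(150) = 372, σ(151) = 152, σ(152) = 300, σ(153) = 234, σ(154) = 288, σ(155) = 192, σ(156) = 392, σ(157) = 158, σ(158) = 240, σ(159) = 216, σ(160) = 378, σ(161) = 192, σ(162) = 363, σ(163) = 164, σ(164) = 294, σ(165) = 288, σ(166) = 252, σ(167) = 168, σ(168) = 480, σ(169) = 183, σ(170) = 324, σ(171) = 260. Summing all 171 values: 24122. (Average order: Σ_{n ≤ x} σ(n) ~ (π²/12) x². For x = 171, (π²/12)·171² ≈ 24049.76.)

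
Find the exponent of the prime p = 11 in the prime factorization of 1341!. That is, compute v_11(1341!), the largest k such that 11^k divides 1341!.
v_11(1341!) = 133

Legendre's formula: v_p(n!) = Σ_{k ≥ 1} ⌊n / p^k⌋. For p = 11, n = 1341, the terms are:
  ⌊1341/11^1⌋ = ⌊1341/11⌋ = 121
  ⌊1341/11^2⌋ = ⌊1341/121⌋ = 11
  ⌊1341/11^3⌋ = ⌊1341/1331⌋ = 1
(the next term ⌊1341/11^4⌋ = 0, terminating the sum). Summing: v_11(1341!) = 121 + 11 + 1 = 133.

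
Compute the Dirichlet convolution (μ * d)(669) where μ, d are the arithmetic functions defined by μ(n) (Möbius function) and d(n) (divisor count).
(μ * d)(669) = 1

Divisors of 669: [1, 3, 223, 669]. For each d | 669:
  d = 1: μ(1) · d(669/1) = 1 · 4 = 4
  d = 3: μ(3) · d(669/3) = -1 · 2 = -2
  d = 223: μ(223) · d(669/223) = -1 · 2 = -2
  d = 669: μ(669) · d(669/669) = 1 · 1 = 1
Summing: (μ * d)(669) = 4 + -2 + -2 + 1 = 1.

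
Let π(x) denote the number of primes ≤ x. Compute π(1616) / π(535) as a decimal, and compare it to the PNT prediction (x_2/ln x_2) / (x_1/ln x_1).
π(1616)/π(535) = 255/99 ≈ 2.5758;  PNT prediction ≈ 2.5686.

π(535) = 99 and π(1616) = 255, so π(1616)/π(535) ≈ 2.5758. The PNT-predicted ratio is (1616/ln(1616)) / (535/ln(535)) ≈ 2.5686. The two agree to within a few percent, as expected.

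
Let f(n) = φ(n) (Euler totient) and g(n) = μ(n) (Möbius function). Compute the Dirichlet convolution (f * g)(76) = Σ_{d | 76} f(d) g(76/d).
(φ * μ)(76) = 17

Divisors of 76: [1, 2, 4, 19, 38, 76]. For each d | 76:
  d = 1: φ(1) · μ(76/1) = 1 · 0 = 0
  d = 2: φ(2) · μ(76/2) = 1 · 1 = 1
  d = 4: φ(4) · μ(76/4) = 2 · -1 = -2
  d = 19: φ(19) · μ(76/19) = 18 · 0 = 0
  d = 38: φ(38) · μ(76/38) = 18 · -1 = -18
  d = 76: φ(76) · μ(76/76) = 36 · 1 = 36
Summing: (φ * μ)(76) = 0 + 1 + -2 + 0 + -18 + 36 = 17.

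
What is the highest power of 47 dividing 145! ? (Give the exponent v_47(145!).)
v_47(145!) = 3

Legendre's formula: v_p(n!) = Σ_{k ≥ 1} ⌊n / p^k⌋. For p = 47, n = 145, the terms are:
  ⌊145/47^1⌋ = ⌊145/47⌋ = 3
(the next term ⌊145/47^2⌋ = 0, terminating the sum). Summing: v_47(145!) = 3 = 3.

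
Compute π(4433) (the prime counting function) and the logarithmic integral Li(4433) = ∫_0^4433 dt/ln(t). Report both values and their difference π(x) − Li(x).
π(4433) = 602;  Li(4433) ≈ 617.24;  π(x) − Li(x) ≈ -15.24.

Direct count of primes ≤ 4433 gives π(4433) = 602. Numerical evaluation of the logarithmic integral gives Li(4433) ≈ 617.24. The difference π(x) − Li(x) ≈ -15.24 is typically negative for small/moderate x (Li(x) overestimates), though Littlewood's theorem shows this sign changes infinitely often.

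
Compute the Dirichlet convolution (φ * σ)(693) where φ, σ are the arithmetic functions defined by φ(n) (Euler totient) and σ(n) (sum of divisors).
(φ * σ)(693) = 8316

Divisors of 693: [1, 3, 7, 9, 11, 21, 33, 63, 77, 99, 231, 693]. For each d | 693:
  d = 1: φ(1) · σ(693/1) = 1 · 1248 = 1248
  d = 3: φ(3) · σ(693/3) = 2 · 384 = 768
  d = 7: φ(7) · σ(693/7) = 6 · 156 = 936
  d = 9: φ(9) · σ(693/9) = 6 · 96 = 576
  d = 11: φ(11) · σ(693/11) = 10 · 104 = 1040
  d = 21: φ(21) · σ(693/21) = 12 · 48 = 576
  d = 33: φ(33) · σ(693/33) = 20 · 32 = 640
  d = 63: φ(63) · σ(693/63) = 36 · 12 = 432
  d = 77: φ(77) · σ(693/77) = 60 · 13 = 780
  d = 99: φ(99) · σ(693/99) = 60 · 8 = 480
  d = 231: φ(231) · σ(693/231) = 120 · 4 = 480
  d = 693: φ(693) · σ(693/693) = 360 · 1 = 360
Summing: (φ * σ)(693) = 1248 + 768 + 936 + 576 + 1040 + 576 + 640 + 432 + 780 + 480 + 480 + 360 = 8316.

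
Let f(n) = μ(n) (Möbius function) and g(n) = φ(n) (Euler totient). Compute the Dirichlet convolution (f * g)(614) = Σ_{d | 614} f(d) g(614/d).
(μ * φ)(614) = 0

Divisors of 614: [1, 2, 307, 614]. For each d | 614:
  d = 1: μ(1) · φ(614/1) = 1 · 306 = 306
  d = 2: μ(2) · φ(614/2) = -1 · 306 = -306
  d = 307: μ(307) · φ(614/307) = -1 · 1 = -1
  d = 614: μ(614) · φ(614/614) = 1 · 1 = 1
Summing: (μ * φ)(614) = 306 + -306 + -1 + 1 = 0.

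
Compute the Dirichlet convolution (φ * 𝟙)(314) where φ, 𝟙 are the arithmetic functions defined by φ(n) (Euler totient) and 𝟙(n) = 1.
(φ * 𝟙)(314) = 314

Divisors of 314: [1, 2, 157, 314]. For each d | 314:
  d = 1: φ(1) · 𝟙(314/1) = 1 · 1 = 1
  d = 2: φ(2) · 𝟙(314/2) = 1 · 1 = 1
  d = 157: φ(157) · 𝟙(314/157) = 156 · 1 = 156
  d = 314: φ(314) · 𝟙(314/314) = 156 · 1 = 156
Summing: (φ * 𝟙)(314) = 1 + 1 + 156 + 156 = 314.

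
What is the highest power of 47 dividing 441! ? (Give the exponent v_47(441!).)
v_47(441!) = 9

Legendre's formula: v_p(n!) = Σ_{k ≥ 1} ⌊n / p^k⌋. For p = 47, n = 441, the terms are:
  ⌊441/47^1⌋ = ⌊441/47⌋ = 9
(the next term ⌊441/47^2⌋ = 0, terminating the sum). Summing: v_47(441!) = 9 = 9.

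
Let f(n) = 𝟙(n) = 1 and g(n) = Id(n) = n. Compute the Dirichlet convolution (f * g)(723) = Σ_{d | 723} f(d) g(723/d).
(𝟙 * Id)(723) = 968

Divisors of 723: [1, 3, 241, 723]. For each d | 723:
  d = 1: 𝟙(1) · Id(723/1) = 1 · 723 = 723
  d = 3: 𝟙(3) · Id(723/3) = 1 · 241 = 241
  d = 241: 𝟙(241) · Id(723/241) = 1 · 3 = 3
  d = 723: 𝟙(723) · Id(723/723) = 1 · 1 = 1
Summing: (𝟙 * Id)(723) = 723 + 241 + 3 + 1 = 968.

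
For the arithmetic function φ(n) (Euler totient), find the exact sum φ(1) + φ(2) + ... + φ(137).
Σ_{n ≤ 137} φ(n) = 5770

Compute φ(n) for each 1 ≤ n ≤ 137: φ(1) = 1, φ(2) = 1, φ(3) = 2, φ(4) = 2, φ(5) = 4, φ(6) = 2, φ(7) = 6, φ(8) = 4, φ(9) = 6, φ(10) = 4, φ(11) = 10, φ(12) = 4, φ(13) = 12, φ(14) = 6, φ(15) = 8, φ(16) = 8, φ(17) = 16, φ(18) = 6, φ(19) = 18, φ(20) = 8, φ(21) = 12, φ(22) = 10, φ(23) = 22, φ(24) = 8, φ(25) = 20, φ(26) = 12, φ(27) = 18, φ(28) = 12, φ(29) = 28, φ(30) = 8, φ(31) = 30, φ(32) = 16, φ(33) = 20, φ(34) = 16, φ(35) = 24, φ(36) = 12, φ(37) = 36, φ(38) = 18, φ(39) = 24, φ(40) = 16, φ(41) = 40, φ(42) = 12, φ(43) = 42, φ(44) = 20, φ(45) = 24, φ(46) = 22, φ(47) = 46, φ(48) = 16, φ(49) = 42, φ(50) = 20, φ(51) = 32, φ(52) = 24, φ(53) = 52, φ(54) = 18, φ(55) = 40, φ(56) = 24, φ(57) = 36, φ(58) = 28, φ(59) = 58, φ(60) = 16, φ(61) = 60, φ(62) = 30, φ(63) = 36, φ(64) = 32, φ(65) = 48, φ(66) = 20, φ(67) = 66, φ(68) = 32, φ(69) = 44, φ(70) = 24, φ(71) = 70, φ(72) = 24, φ(73) = 72, φ(74) = 36, φ(75) = 40, φ(76) = 36, φ(77) = 60, φ(78) = 24, φ(79) = 78, φ(80) = 32, φ(81) = 54, φ(82) = 40, φ(83) = 82, φ(84) = 24, φ(85) = 64, φ(86) = 42, φ(87) = 56, φ(88) = 40, φ(89) = 88, φ(90) = 24, φ(91) = 72, φ(92) = 44, φ(93) = 60, φ(94) = 46, φ(95) = 72, φ(96) = 32, φ(97) = 96, φ(98) = 42, φ(99) = 60, φ(100) = 40, φ(101) = 100, φ(102) = 32, φ(103) = 102, φ(104) = 48, φ(105) = 48, φ(106) = 52, φ(107) = 106, φ(108) = 36, φ(109) = 108, φ(110) = 40, φ(111) = 72, φ(112) = 48, φ(113) = 112, φ(114) = 36, φ(115) = 88, φ(116) = 56, φ(117) = 72, φ(118) = 58, φ(119) = 96, φ(120) = 32, φ(121) = 110, φ(122) = 60, φ(123) = 80, φ(124) = 60, φ(125) = 100, φ(126) = 36, φ(127) = 126, φ(128) = 64, φ(129) = 84, φ(130) = 48, φ(131) = 130, φ(132) = 40, φ(133) = 108, φ(134) = 66, φ(135) = 72, φ(136) = 64, φ(137) = 136. Summing all 137 values: 5770. (Average order: Σ_{n ≤ x} φ(n) ~ (3/π²) x². For x = 137, (3/π²)·137² ≈ 5705.09.)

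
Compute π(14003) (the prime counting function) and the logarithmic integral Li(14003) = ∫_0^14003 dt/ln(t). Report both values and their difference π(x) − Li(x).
π(14003) = 1652;  Li(14003) ≈ 1672.57;  π(x) − Li(x) ≈ -20.57.

Direct count of primes ≤ 14003 gives π(14003) = 1652. Numerical evaluation of the logarithmic integral gives Li(14003) ≈ 1672.57. The difference π(x) − Li(x) ≈ -20.57 is typically negative for small/moderate x (Li(x) overestimates), though Littlewood's theorem shows this sign changes infinitely often.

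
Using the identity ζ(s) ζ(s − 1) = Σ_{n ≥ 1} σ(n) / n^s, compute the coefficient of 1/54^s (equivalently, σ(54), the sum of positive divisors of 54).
σ(54) = 120

In the product (Σ m^0/m^s)(Σ k / k^s) = Σ (Σ_{d | n} d) / n^s, the coefficient of 1/n^s is σ(n) = Σ_{d | n} d. For n = 54, divisors are [1, 2, 3, 6, 9, 18, 27, 54]; summing: σ(54) = 120.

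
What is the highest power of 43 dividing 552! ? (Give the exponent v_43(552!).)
v_43(552!) = 12

Legendre's formula: v_p(n!) = Σ_{k ≥ 1} ⌊n / p^k⌋. For p = 43, n = 552, the terms are:
  ⌊552/43^1⌋ = ⌊552/43⌋ = 12
(the next term ⌊552/43^2⌋ = 0, terminating the sum). Summing: v_43(552!) = 12 = 12.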